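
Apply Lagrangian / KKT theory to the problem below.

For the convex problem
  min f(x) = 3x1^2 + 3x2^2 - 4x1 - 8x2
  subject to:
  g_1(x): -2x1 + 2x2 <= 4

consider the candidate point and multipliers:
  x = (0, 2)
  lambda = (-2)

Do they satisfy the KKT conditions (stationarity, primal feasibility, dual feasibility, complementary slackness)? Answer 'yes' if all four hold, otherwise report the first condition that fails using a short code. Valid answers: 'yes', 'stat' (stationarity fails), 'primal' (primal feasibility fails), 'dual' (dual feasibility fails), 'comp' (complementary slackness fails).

Gradient of f: grad f(x) = Q x + c = (-4, 4)
Constraint values g_i(x) = a_i^T x - b_i:
  g_1((0, 2)) = 0
Stationarity residual: grad f(x) + sum_i lambda_i a_i = (0, 0)
  -> stationarity OK
Primal feasibility (all g_i <= 0): OK
Dual feasibility (all lambda_i >= 0): FAILS
Complementary slackness (lambda_i * g_i(x) = 0 for all i): OK

Verdict: the first failing condition is dual_feasibility -> dual.

dual


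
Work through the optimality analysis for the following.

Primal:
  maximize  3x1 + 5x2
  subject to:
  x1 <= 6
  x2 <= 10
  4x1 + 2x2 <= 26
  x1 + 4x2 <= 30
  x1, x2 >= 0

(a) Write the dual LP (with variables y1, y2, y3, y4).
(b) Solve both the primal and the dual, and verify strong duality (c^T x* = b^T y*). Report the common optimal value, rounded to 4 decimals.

The standard primal-dual pair for 'max c^T x s.t. A x <= b, x >= 0' is:
  Dual:  min b^T y  s.t.  A^T y >= c,  y >= 0.

So the dual LP is:
  minimize  6y1 + 10y2 + 26y3 + 30y4
  subject to:
    y1 + 4y3 + y4 >= 3
    y2 + 2y3 + 4y4 >= 5
    y1, y2, y3, y4 >= 0

Solving the primal: x* = (3.1429, 6.7143).
  primal value c^T x* = 43.
Solving the dual: y* = (0, 0, 0.5, 1).
  dual value b^T y* = 43.
Strong duality: c^T x* = b^T y*. Confirmed.

43


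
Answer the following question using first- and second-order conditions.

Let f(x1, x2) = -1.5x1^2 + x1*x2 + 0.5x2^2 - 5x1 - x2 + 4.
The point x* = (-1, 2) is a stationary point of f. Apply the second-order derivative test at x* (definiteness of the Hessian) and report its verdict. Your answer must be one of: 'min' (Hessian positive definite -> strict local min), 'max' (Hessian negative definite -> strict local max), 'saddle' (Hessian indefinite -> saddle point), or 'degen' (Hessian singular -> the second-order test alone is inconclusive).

Compute the Hessian H = grad^2 f:
  H = [[-3, 1], [1, 1]]
Verify stationarity: grad f(x*) = H x* + g = (0, 0).
Eigenvalues of H: -3.2361, 1.2361.
Eigenvalues have mixed signs, so H is indefinite -> x* is a saddle point.

saddle


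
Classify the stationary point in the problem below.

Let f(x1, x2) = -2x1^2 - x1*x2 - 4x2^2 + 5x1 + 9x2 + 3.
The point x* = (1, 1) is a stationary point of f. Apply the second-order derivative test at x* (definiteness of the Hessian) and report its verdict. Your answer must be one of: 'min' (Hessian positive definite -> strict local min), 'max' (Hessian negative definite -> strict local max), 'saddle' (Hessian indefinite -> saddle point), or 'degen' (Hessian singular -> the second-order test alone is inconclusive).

Compute the Hessian H = grad^2 f:
  H = [[-4, -1], [-1, -8]]
Verify stationarity: grad f(x*) = H x* + g = (0, 0).
Eigenvalues of H: -8.2361, -3.7639.
Both eigenvalues < 0, so H is negative definite -> x* is a strict local max.

max


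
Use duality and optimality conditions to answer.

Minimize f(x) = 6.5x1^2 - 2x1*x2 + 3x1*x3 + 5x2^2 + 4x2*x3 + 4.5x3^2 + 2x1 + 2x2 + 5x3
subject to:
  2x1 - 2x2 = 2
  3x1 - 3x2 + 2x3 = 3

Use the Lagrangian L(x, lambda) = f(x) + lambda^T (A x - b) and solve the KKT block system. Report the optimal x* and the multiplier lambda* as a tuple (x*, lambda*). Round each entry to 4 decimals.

Form the Lagrangian:
  L(x, lambda) = (1/2) x^T Q x + c^T x + lambda^T (A x - b)
Stationarity (grad_x L = 0): Q x + c + A^T lambda = 0.
Primal feasibility: A x = b.

This gives the KKT block system:
  [ Q   A^T ] [ x     ]   [-c ]
  [ A    0  ] [ lambda ] = [ b ]

Solving the linear system:
  x*      = (0.2105, -0.7895, 0)
  lambda* = (-1.3026, -1.2368)
  f(x*)   = 2.5789

x* = (0.2105, -0.7895, 0), lambda* = (-1.3026, -1.2368)


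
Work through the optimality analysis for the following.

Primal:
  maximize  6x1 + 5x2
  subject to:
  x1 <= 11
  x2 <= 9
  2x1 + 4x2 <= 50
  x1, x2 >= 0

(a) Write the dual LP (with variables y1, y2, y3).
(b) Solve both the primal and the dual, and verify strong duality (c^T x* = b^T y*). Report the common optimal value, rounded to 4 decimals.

The standard primal-dual pair for 'max c^T x s.t. A x <= b, x >= 0' is:
  Dual:  min b^T y  s.t.  A^T y >= c,  y >= 0.

So the dual LP is:
  minimize  11y1 + 9y2 + 50y3
  subject to:
    y1 + 2y3 >= 6
    y2 + 4y3 >= 5
    y1, y2, y3 >= 0

Solving the primal: x* = (11, 7).
  primal value c^T x* = 101.
Solving the dual: y* = (3.5, 0, 1.25).
  dual value b^T y* = 101.
Strong duality: c^T x* = b^T y*. Confirmed.

101


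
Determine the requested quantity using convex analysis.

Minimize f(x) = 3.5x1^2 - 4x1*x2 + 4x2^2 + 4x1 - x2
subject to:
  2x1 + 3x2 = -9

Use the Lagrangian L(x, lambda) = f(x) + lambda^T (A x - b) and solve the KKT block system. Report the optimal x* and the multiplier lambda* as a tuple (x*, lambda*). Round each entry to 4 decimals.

Form the Lagrangian:
  L(x, lambda) = (1/2) x^T Q x + c^T x + lambda^T (A x - b)
Stationarity (grad_x L = 0): Q x + c + A^T lambda = 0.
Primal feasibility: A x = b.

This gives the KKT block system:
  [ Q   A^T ] [ x     ]   [-c ]
  [ A    0  ] [ lambda ] = [ b ]

Solving the linear system:
  x*      = (-2.0559, -1.6294)
  lambda* = (1.9371)
  f(x*)   = 5.4196

x* = (-2.0559, -1.6294), lambda* = (1.9371)


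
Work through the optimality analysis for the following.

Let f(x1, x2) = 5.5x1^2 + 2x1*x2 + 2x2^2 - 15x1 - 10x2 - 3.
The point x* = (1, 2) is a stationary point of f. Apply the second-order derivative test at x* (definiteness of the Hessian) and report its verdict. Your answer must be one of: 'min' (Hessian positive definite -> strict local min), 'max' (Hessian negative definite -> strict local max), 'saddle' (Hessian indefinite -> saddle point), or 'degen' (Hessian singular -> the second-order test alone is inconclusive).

Compute the Hessian H = grad^2 f:
  H = [[11, 2], [2, 4]]
Verify stationarity: grad f(x*) = H x* + g = (0, 0).
Eigenvalues of H: 3.4689, 11.5311.
Both eigenvalues > 0, so H is positive definite -> x* is a strict local min.

min


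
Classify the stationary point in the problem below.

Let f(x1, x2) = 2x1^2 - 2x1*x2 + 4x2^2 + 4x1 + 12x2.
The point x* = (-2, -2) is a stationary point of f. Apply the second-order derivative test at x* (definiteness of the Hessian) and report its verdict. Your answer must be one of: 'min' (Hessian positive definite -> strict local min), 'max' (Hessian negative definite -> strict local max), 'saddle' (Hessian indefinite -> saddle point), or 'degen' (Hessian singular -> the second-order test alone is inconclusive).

Compute the Hessian H = grad^2 f:
  H = [[4, -2], [-2, 8]]
Verify stationarity: grad f(x*) = H x* + g = (0, 0).
Eigenvalues of H: 3.1716, 8.8284.
Both eigenvalues > 0, so H is positive definite -> x* is a strict local min.

min


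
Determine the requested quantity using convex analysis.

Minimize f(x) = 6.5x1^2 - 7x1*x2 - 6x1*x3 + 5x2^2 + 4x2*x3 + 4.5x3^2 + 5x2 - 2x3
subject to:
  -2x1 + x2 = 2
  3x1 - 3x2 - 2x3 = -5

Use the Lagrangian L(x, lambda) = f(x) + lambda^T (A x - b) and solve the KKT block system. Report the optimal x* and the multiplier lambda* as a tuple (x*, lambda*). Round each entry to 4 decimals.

Form the Lagrangian:
  L(x, lambda) = (1/2) x^T Q x + c^T x + lambda^T (A x - b)
Stationarity (grad_x L = 0): Q x + c + A^T lambda = 0.
Primal feasibility: A x = b.

This gives the KKT block system:
  [ Q   A^T ] [ x     ]   [-c ]
  [ A    0  ] [ lambda ] = [ b ]

Solving the linear system:
  x*      = (-0.8344, 0.3312, 0.7516)
  lambda* = (-0.5159, 5.5478)
  f(x*)   = 14.4618

x* = (-0.8344, 0.3312, 0.7516), lambda* = (-0.5159, 5.5478)


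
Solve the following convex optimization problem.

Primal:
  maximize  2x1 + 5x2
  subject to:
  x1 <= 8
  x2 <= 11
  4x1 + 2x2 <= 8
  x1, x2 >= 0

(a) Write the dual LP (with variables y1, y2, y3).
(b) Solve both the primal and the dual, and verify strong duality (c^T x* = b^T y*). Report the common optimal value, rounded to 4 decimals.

The standard primal-dual pair for 'max c^T x s.t. A x <= b, x >= 0' is:
  Dual:  min b^T y  s.t.  A^T y >= c,  y >= 0.

So the dual LP is:
  minimize  8y1 + 11y2 + 8y3
  subject to:
    y1 + 4y3 >= 2
    y2 + 2y3 >= 5
    y1, y2, y3 >= 0

Solving the primal: x* = (0, 4).
  primal value c^T x* = 20.
Solving the dual: y* = (0, 0, 2.5).
  dual value b^T y* = 20.
Strong duality: c^T x* = b^T y*. Confirmed.

20


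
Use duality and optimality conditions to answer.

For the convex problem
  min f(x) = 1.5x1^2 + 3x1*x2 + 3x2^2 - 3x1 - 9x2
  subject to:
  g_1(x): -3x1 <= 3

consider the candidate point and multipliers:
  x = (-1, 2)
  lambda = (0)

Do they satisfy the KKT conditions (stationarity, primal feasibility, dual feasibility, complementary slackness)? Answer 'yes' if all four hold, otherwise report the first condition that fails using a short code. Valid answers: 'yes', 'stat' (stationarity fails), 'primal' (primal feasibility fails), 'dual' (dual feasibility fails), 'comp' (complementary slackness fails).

Gradient of f: grad f(x) = Q x + c = (0, 0)
Constraint values g_i(x) = a_i^T x - b_i:
  g_1((-1, 2)) = 0
Stationarity residual: grad f(x) + sum_i lambda_i a_i = (0, 0)
  -> stationarity OK
Primal feasibility (all g_i <= 0): OK
Dual feasibility (all lambda_i >= 0): OK
Complementary slackness (lambda_i * g_i(x) = 0 for all i): OK

Verdict: yes, KKT holds.

yes


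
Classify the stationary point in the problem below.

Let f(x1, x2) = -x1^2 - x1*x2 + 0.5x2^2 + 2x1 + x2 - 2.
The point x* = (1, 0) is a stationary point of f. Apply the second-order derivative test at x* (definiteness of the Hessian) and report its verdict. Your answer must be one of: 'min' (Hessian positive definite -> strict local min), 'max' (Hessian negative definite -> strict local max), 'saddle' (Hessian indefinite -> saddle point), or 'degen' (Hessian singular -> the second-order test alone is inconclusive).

Compute the Hessian H = grad^2 f:
  H = [[-2, -1], [-1, 1]]
Verify stationarity: grad f(x*) = H x* + g = (0, 0).
Eigenvalues of H: -2.3028, 1.3028.
Eigenvalues have mixed signs, so H is indefinite -> x* is a saddle point.

saddle


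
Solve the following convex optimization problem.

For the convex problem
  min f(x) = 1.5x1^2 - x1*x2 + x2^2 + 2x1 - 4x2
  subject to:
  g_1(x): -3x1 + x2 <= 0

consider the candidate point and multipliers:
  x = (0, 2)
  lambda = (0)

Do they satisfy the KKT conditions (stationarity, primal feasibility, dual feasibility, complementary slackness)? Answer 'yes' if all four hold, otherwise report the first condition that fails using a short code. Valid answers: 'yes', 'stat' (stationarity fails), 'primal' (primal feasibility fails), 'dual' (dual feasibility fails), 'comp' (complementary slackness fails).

Gradient of f: grad f(x) = Q x + c = (0, 0)
Constraint values g_i(x) = a_i^T x - b_i:
  g_1((0, 2)) = 2
Stationarity residual: grad f(x) + sum_i lambda_i a_i = (0, 0)
  -> stationarity OK
Primal feasibility (all g_i <= 0): FAILS
Dual feasibility (all lambda_i >= 0): OK
Complementary slackness (lambda_i * g_i(x) = 0 for all i): OK

Verdict: the first failing condition is primal_feasibility -> primal.

primal


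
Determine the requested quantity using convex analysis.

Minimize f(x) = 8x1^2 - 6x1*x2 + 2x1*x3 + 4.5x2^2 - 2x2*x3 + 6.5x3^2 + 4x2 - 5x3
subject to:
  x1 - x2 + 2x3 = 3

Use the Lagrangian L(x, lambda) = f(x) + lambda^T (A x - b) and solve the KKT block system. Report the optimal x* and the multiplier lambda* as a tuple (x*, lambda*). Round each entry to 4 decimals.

Form the Lagrangian:
  L(x, lambda) = (1/2) x^T Q x + c^T x + lambda^T (A x - b)
Stationarity (grad_x L = 0): Q x + c + A^T lambda = 0.
Primal feasibility: A x = b.

This gives the KKT block system:
  [ Q   A^T ] [ x     ]   [-c ]
  [ A    0  ] [ lambda ] = [ b ]

Solving the linear system:
  x*      = (-0.1308, -0.8974, 1.1167)
  lambda* = (-5.5252)
  f(x*)   = 3.7012

x* = (-0.1308, -0.8974, 1.1167), lambda* = (-5.5252)


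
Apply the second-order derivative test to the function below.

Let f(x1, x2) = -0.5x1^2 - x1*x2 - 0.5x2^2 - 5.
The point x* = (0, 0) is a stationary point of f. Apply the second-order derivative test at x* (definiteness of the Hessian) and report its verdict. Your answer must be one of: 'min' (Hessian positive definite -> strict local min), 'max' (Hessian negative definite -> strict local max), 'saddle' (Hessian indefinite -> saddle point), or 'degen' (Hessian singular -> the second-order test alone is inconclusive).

Compute the Hessian H = grad^2 f:
  H = [[-1, -1], [-1, -1]]
Verify stationarity: grad f(x*) = H x* + g = (0, 0).
Eigenvalues of H: -2, 0.
H has a zero eigenvalue (singular; negative semidefinite but not definite), so H is neither positive definite, negative definite, nor indefinite. The second-order test alone is inconclusive -> degen.
(Indeed, f is constant along the null direction of H through x*, so x* is not a strict local extremum.)

degen


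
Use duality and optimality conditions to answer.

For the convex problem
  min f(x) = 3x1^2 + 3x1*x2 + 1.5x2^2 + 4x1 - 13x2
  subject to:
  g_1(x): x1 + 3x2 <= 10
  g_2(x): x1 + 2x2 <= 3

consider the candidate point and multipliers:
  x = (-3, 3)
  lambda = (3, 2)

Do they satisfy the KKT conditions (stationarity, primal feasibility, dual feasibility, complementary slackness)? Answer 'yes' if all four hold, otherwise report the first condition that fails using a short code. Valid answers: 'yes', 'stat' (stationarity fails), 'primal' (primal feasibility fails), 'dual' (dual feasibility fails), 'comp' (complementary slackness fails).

Gradient of f: grad f(x) = Q x + c = (-5, -13)
Constraint values g_i(x) = a_i^T x - b_i:
  g_1((-3, 3)) = -4
  g_2((-3, 3)) = 0
Stationarity residual: grad f(x) + sum_i lambda_i a_i = (0, 0)
  -> stationarity OK
Primal feasibility (all g_i <= 0): OK
Dual feasibility (all lambda_i >= 0): OK
Complementary slackness (lambda_i * g_i(x) = 0 for all i): FAILS

Verdict: the first failing condition is complementary_slackness -> comp.

comp


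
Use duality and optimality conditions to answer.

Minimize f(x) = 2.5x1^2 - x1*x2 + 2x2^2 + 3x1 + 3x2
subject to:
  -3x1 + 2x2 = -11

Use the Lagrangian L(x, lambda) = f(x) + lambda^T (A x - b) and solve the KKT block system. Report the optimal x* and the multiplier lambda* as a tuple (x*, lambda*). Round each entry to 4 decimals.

Form the Lagrangian:
  L(x, lambda) = (1/2) x^T Q x + c^T x + lambda^T (A x - b)
Stationarity (grad_x L = 0): Q x + c + A^T lambda = 0.
Primal feasibility: A x = b.

This gives the KKT block system:
  [ Q   A^T ] [ x     ]   [-c ]
  [ A    0  ] [ lambda ] = [ b ]

Solving the linear system:
  x*      = (1.8182, -2.7727)
  lambda* = (4.9545)
  f(x*)   = 25.8182

x* = (1.8182, -2.7727), lambda* = (4.9545)


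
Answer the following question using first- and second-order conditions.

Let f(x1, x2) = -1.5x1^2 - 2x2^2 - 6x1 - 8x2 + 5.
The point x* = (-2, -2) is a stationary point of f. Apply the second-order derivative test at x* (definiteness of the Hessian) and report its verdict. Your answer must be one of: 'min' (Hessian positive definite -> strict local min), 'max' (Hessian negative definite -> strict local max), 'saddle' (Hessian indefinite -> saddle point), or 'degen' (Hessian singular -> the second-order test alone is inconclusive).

Compute the Hessian H = grad^2 f:
  H = [[-3, 0], [0, -4]]
Verify stationarity: grad f(x*) = H x* + g = (0, 0).
Eigenvalues of H: -4, -3.
Both eigenvalues < 0, so H is negative definite -> x* is a strict local max.

max


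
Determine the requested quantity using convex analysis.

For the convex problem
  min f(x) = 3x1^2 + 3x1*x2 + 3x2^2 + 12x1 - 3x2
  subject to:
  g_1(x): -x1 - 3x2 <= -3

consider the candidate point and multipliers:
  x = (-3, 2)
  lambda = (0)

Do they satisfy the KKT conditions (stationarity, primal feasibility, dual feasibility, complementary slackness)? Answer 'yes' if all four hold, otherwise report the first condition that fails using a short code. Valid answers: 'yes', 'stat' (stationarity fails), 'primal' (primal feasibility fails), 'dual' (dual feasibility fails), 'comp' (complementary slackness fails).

Gradient of f: grad f(x) = Q x + c = (0, 0)
Constraint values g_i(x) = a_i^T x - b_i:
  g_1((-3, 2)) = 0
Stationarity residual: grad f(x) + sum_i lambda_i a_i = (0, 0)
  -> stationarity OK
Primal feasibility (all g_i <= 0): OK
Dual feasibility (all lambda_i >= 0): OK
Complementary slackness (lambda_i * g_i(x) = 0 for all i): OK

Verdict: yes, KKT holds.

yes


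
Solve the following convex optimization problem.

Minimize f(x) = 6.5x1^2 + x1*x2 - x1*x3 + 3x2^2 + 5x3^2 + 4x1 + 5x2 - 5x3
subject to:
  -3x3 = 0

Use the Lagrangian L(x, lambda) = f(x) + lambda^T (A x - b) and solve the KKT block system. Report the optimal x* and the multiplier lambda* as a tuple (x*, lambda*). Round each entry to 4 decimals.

Form the Lagrangian:
  L(x, lambda) = (1/2) x^T Q x + c^T x + lambda^T (A x - b)
Stationarity (grad_x L = 0): Q x + c + A^T lambda = 0.
Primal feasibility: A x = b.

This gives the KKT block system:
  [ Q   A^T ] [ x     ]   [-c ]
  [ A    0  ] [ lambda ] = [ b ]

Solving the linear system:
  x*      = (-0.2468, -0.7922, 0)
  lambda* = (-1.5844)
  f(x*)   = -2.474

x* = (-0.2468, -0.7922, 0), lambda* = (-1.5844)


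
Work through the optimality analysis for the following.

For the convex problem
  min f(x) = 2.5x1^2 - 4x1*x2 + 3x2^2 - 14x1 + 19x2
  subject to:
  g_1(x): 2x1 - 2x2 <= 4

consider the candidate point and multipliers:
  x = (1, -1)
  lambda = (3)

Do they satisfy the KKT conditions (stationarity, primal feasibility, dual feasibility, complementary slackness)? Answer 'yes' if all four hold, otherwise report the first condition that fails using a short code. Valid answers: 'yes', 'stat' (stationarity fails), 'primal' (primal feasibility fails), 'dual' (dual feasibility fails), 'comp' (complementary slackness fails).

Gradient of f: grad f(x) = Q x + c = (-5, 9)
Constraint values g_i(x) = a_i^T x - b_i:
  g_1((1, -1)) = 0
Stationarity residual: grad f(x) + sum_i lambda_i a_i = (1, 3)
  -> stationarity FAILS
Primal feasibility (all g_i <= 0): OK
Dual feasibility (all lambda_i >= 0): OK
Complementary slackness (lambda_i * g_i(x) = 0 for all i): OK

Verdict: the first failing condition is stationarity -> stat.

stat


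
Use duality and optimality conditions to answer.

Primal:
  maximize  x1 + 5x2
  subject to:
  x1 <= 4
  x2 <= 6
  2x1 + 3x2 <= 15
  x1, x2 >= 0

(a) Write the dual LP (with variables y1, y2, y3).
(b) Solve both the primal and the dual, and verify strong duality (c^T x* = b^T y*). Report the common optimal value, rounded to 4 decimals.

The standard primal-dual pair for 'max c^T x s.t. A x <= b, x >= 0' is:
  Dual:  min b^T y  s.t.  A^T y >= c,  y >= 0.

So the dual LP is:
  minimize  4y1 + 6y2 + 15y3
  subject to:
    y1 + 2y3 >= 1
    y2 + 3y3 >= 5
    y1, y2, y3 >= 0

Solving the primal: x* = (0, 5).
  primal value c^T x* = 25.
Solving the dual: y* = (0, 0, 1.6667).
  dual value b^T y* = 25.
Strong duality: c^T x* = b^T y*. Confirmed.

25


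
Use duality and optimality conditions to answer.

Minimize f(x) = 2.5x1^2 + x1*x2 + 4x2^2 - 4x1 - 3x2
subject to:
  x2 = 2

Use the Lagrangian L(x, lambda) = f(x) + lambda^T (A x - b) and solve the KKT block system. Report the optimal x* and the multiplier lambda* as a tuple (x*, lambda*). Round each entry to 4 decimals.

Form the Lagrangian:
  L(x, lambda) = (1/2) x^T Q x + c^T x + lambda^T (A x - b)
Stationarity (grad_x L = 0): Q x + c + A^T lambda = 0.
Primal feasibility: A x = b.

This gives the KKT block system:
  [ Q   A^T ] [ x     ]   [-c ]
  [ A    0  ] [ lambda ] = [ b ]

Solving the linear system:
  x*      = (0.4, 2)
  lambda* = (-13.4)
  f(x*)   = 9.6

x* = (0.4, 2), lambda* = (-13.4)


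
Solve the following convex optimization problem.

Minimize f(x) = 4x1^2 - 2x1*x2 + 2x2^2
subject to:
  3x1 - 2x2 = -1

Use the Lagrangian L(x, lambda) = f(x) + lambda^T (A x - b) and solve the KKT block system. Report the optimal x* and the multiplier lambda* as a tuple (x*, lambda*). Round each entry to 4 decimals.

Form the Lagrangian:
  L(x, lambda) = (1/2) x^T Q x + c^T x + lambda^T (A x - b)
Stationarity (grad_x L = 0): Q x + c + A^T lambda = 0.
Primal feasibility: A x = b.

This gives the KKT block system:
  [ Q   A^T ] [ x     ]   [-c ]
  [ A    0  ] [ lambda ] = [ b ]

Solving the linear system:
  x*      = (-0.1818, 0.2273)
  lambda* = (0.6364)
  f(x*)   = 0.3182

x* = (-0.1818, 0.2273), lambda* = (0.6364)


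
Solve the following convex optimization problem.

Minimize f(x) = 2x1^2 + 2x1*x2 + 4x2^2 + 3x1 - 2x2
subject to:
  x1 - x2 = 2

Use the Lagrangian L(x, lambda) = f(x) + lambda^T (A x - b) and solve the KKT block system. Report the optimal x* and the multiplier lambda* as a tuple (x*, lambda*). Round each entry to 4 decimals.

Form the Lagrangian:
  L(x, lambda) = (1/2) x^T Q x + c^T x + lambda^T (A x - b)
Stationarity (grad_x L = 0): Q x + c + A^T lambda = 0.
Primal feasibility: A x = b.

This gives the KKT block system:
  [ Q   A^T ] [ x     ]   [-c ]
  [ A    0  ] [ lambda ] = [ b ]

Solving the linear system:
  x*      = (1.1875, -0.8125)
  lambda* = (-6.125)
  f(x*)   = 8.7188

x* = (1.1875, -0.8125), lambda* = (-6.125)


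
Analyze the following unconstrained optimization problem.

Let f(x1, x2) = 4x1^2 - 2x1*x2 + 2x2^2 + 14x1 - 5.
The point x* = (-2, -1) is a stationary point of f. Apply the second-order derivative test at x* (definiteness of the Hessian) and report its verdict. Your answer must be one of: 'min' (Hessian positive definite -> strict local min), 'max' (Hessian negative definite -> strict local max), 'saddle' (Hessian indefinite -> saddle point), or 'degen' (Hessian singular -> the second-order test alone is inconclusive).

Compute the Hessian H = grad^2 f:
  H = [[8, -2], [-2, 4]]
Verify stationarity: grad f(x*) = H x* + g = (0, 0).
Eigenvalues of H: 3.1716, 8.8284.
Both eigenvalues > 0, so H is positive definite -> x* is a strict local min.

min


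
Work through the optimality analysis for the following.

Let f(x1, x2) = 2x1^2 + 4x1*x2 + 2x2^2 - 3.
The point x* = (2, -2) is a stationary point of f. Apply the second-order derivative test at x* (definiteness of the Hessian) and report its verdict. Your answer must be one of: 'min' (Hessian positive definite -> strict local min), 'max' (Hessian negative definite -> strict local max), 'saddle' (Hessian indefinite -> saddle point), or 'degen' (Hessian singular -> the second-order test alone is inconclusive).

Compute the Hessian H = grad^2 f:
  H = [[4, 4], [4, 4]]
Verify stationarity: grad f(x*) = H x* + g = (0, 0).
Eigenvalues of H: 0, 8.
H has a zero eigenvalue (singular; positive semidefinite but not definite), so H is neither positive definite, negative definite, nor indefinite. The second-order test alone is inconclusive -> degen.
(Indeed, f is constant along the null direction of H through x*, so x* is not a strict local extremum.)

degen


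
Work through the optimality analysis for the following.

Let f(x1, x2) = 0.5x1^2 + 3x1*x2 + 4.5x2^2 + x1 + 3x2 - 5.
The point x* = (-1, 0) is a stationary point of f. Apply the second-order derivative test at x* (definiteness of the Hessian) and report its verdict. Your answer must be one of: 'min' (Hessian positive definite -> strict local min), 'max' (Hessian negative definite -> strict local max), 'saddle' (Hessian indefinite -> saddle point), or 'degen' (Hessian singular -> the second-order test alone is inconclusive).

Compute the Hessian H = grad^2 f:
  H = [[1, 3], [3, 9]]
Verify stationarity: grad f(x*) = H x* + g = (0, 0).
Eigenvalues of H: 0, 10.
H has a zero eigenvalue (singular; positive semidefinite but not definite), so H is neither positive definite, negative definite, nor indefinite. The second-order test alone is inconclusive -> degen.
(Indeed, f is constant along the null direction of H through x*, so x* is not a strict local extremum.)

degen


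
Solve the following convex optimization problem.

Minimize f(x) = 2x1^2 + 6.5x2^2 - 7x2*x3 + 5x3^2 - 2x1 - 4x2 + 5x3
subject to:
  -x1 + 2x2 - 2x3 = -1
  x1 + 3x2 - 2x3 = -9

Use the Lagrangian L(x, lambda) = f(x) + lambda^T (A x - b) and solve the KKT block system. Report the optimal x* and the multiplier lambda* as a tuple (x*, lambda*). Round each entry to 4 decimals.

Form the Lagrangian:
  L(x, lambda) = (1/2) x^T Q x + c^T x + lambda^T (A x - b)
Stationarity (grad_x L = 0): Q x + c + A^T lambda = 0.
Primal feasibility: A x = b.

This gives the KKT block system:
  [ Q   A^T ] [ x     ]   [-c ]
  [ A    0  ] [ lambda ] = [ b ]

Solving the linear system:
  x*      = (-2.9691, -2.0619, -0.0773)
  lambda* = (-2.2732, 11.6031)
  f(x*)   = 57.9768

x* = (-2.9691, -2.0619, -0.0773), lambda* = (-2.2732, 11.6031)


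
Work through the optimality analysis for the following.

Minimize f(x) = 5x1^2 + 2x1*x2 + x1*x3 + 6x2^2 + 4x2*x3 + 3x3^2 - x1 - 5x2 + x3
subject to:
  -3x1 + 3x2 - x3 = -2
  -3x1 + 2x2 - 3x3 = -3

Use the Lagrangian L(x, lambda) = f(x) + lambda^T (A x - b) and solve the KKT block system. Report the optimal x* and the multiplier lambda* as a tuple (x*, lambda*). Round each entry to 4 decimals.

Form the Lagrangian:
  L(x, lambda) = (1/2) x^T Q x + c^T x + lambda^T (A x - b)
Stationarity (grad_x L = 0): Q x + c + A^T lambda = 0.
Primal feasibility: A x = b.

This gives the KKT block system:
  [ Q   A^T ] [ x     ]   [-c ]
  [ A    0  ] [ lambda ] = [ b ]

Solving the linear system:
  x*      = (0.4562, -0.0376, 0.5188)
  lambda* = (-0.2067, 1.5418)
  f(x*)   = 2.2312

x* = (0.4562, -0.0376, 0.5188), lambda* = (-0.2067, 1.5418)


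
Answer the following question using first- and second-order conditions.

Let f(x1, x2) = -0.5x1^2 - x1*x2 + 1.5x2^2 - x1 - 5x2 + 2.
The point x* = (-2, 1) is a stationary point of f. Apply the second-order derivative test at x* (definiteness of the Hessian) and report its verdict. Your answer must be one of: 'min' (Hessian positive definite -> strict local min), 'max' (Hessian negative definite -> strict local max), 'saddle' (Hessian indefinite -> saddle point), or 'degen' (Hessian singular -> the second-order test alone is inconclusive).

Compute the Hessian H = grad^2 f:
  H = [[-1, -1], [-1, 3]]
Verify stationarity: grad f(x*) = H x* + g = (0, 0).
Eigenvalues of H: -1.2361, 3.2361.
Eigenvalues have mixed signs, so H is indefinite -> x* is a saddle point.

saddle


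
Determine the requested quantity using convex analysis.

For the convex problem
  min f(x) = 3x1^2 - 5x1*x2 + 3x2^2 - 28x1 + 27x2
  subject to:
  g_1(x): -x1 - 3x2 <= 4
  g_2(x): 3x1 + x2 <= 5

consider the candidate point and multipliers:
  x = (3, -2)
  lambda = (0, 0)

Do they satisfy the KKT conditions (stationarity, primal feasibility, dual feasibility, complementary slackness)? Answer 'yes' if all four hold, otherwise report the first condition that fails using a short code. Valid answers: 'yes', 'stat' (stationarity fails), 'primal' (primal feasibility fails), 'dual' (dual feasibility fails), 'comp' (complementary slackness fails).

Gradient of f: grad f(x) = Q x + c = (0, 0)
Constraint values g_i(x) = a_i^T x - b_i:
  g_1((3, -2)) = -1
  g_2((3, -2)) = 2
Stationarity residual: grad f(x) + sum_i lambda_i a_i = (0, 0)
  -> stationarity OK
Primal feasibility (all g_i <= 0): FAILS
Dual feasibility (all lambda_i >= 0): OK
Complementary slackness (lambda_i * g_i(x) = 0 for all i): OK

Verdict: the first failing condition is primal_feasibility -> primal.

primal


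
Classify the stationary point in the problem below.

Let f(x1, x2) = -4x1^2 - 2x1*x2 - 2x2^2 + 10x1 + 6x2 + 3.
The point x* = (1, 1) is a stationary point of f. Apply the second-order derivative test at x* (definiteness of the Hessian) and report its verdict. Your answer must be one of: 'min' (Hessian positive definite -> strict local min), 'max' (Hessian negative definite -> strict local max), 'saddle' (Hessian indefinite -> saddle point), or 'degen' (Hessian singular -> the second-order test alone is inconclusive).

Compute the Hessian H = grad^2 f:
  H = [[-8, -2], [-2, -4]]
Verify stationarity: grad f(x*) = H x* + g = (0, 0).
Eigenvalues of H: -8.8284, -3.1716.
Both eigenvalues < 0, so H is negative definite -> x* is a strict local max.

max


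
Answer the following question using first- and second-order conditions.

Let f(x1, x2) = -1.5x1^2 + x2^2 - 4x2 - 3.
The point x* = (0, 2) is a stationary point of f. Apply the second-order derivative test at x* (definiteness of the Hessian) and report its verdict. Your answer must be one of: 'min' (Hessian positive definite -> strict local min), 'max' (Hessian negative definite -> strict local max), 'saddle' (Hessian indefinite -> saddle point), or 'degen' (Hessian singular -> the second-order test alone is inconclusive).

Compute the Hessian H = grad^2 f:
  H = [[-3, 0], [0, 2]]
Verify stationarity: grad f(x*) = H x* + g = (0, 0).
Eigenvalues of H: -3, 2.
Eigenvalues have mixed signs, so H is indefinite -> x* is a saddle point.

saddle


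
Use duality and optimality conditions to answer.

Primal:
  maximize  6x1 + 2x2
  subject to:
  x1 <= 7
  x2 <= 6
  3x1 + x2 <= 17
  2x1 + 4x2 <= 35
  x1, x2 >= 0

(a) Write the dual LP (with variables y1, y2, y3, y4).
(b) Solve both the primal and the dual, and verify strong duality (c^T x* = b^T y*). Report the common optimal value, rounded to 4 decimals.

The standard primal-dual pair for 'max c^T x s.t. A x <= b, x >= 0' is:
  Dual:  min b^T y  s.t.  A^T y >= c,  y >= 0.

So the dual LP is:
  minimize  7y1 + 6y2 + 17y3 + 35y4
  subject to:
    y1 + 3y3 + 2y4 >= 6
    y2 + y3 + 4y4 >= 2
    y1, y2, y3, y4 >= 0

Solving the primal: x* = (3.6667, 6).
  primal value c^T x* = 34.
Solving the dual: y* = (0, 0, 2, 0).
  dual value b^T y* = 34.
Strong duality: c^T x* = b^T y*. Confirmed.

34


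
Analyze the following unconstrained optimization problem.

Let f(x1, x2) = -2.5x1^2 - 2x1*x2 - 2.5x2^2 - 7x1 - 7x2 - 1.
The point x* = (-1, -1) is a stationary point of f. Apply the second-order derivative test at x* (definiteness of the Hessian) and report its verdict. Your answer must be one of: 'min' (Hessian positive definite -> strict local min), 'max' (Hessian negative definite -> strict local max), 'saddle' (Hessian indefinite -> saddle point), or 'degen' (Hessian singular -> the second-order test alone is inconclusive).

Compute the Hessian H = grad^2 f:
  H = [[-5, -2], [-2, -5]]
Verify stationarity: grad f(x*) = H x* + g = (0, 0).
Eigenvalues of H: -7, -3.
Both eigenvalues < 0, so H is negative definite -> x* is a strict local max.

max


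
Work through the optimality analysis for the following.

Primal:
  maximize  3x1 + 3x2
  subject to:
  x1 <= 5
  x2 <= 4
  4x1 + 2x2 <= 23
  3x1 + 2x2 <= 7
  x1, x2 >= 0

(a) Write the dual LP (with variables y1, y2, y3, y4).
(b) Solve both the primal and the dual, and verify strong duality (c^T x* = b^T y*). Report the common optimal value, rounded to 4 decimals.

The standard primal-dual pair for 'max c^T x s.t. A x <= b, x >= 0' is:
  Dual:  min b^T y  s.t.  A^T y >= c,  y >= 0.

So the dual LP is:
  minimize  5y1 + 4y2 + 23y3 + 7y4
  subject to:
    y1 + 4y3 + 3y4 >= 3
    y2 + 2y3 + 2y4 >= 3
    y1, y2, y3, y4 >= 0

Solving the primal: x* = (0, 3.5).
  primal value c^T x* = 10.5.
Solving the dual: y* = (0, 0, 0, 1.5).
  dual value b^T y* = 10.5.
Strong duality: c^T x* = b^T y*. Confirmed.

10.5


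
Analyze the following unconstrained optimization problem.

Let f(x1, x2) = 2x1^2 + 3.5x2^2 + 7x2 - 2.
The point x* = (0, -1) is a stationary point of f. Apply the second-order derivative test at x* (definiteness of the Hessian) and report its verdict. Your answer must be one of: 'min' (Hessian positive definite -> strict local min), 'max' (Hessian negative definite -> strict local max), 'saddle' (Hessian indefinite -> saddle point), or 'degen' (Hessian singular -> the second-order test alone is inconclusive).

Compute the Hessian H = grad^2 f:
  H = [[4, 0], [0, 7]]
Verify stationarity: grad f(x*) = H x* + g = (0, 0).
Eigenvalues of H: 4, 7.
Both eigenvalues > 0, so H is positive definite -> x* is a strict local min.

min


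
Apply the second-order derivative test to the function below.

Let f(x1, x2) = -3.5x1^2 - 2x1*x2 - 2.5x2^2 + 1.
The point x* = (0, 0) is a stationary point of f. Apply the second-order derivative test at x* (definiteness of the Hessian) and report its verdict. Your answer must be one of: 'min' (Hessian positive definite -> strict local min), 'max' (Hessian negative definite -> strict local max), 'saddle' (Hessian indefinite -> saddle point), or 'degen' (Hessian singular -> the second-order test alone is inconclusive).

Compute the Hessian H = grad^2 f:
  H = [[-7, -2], [-2, -5]]
Verify stationarity: grad f(x*) = H x* + g = (0, 0).
Eigenvalues of H: -8.2361, -3.7639.
Both eigenvalues < 0, so H is negative definite -> x* is a strict local max.

max


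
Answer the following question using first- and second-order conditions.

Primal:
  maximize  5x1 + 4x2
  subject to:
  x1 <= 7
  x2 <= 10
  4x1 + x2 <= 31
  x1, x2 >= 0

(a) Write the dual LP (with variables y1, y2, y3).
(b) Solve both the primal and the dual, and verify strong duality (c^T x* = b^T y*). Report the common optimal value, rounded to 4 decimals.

The standard primal-dual pair for 'max c^T x s.t. A x <= b, x >= 0' is:
  Dual:  min b^T y  s.t.  A^T y >= c,  y >= 0.

So the dual LP is:
  minimize  7y1 + 10y2 + 31y3
  subject to:
    y1 + 4y3 >= 5
    y2 + y3 >= 4
    y1, y2, y3 >= 0

Solving the primal: x* = (5.25, 10).
  primal value c^T x* = 66.25.
Solving the dual: y* = (0, 2.75, 1.25).
  dual value b^T y* = 66.25.
Strong duality: c^T x* = b^T y*. Confirmed.

66.25


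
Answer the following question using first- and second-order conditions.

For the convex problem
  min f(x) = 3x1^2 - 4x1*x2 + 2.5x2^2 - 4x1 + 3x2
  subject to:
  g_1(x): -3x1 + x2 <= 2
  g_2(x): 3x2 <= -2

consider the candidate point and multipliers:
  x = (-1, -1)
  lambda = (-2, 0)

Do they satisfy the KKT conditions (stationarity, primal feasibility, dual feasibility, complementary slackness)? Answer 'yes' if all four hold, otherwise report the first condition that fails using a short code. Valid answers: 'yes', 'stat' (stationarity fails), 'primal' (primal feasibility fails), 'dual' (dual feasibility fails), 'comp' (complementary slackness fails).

Gradient of f: grad f(x) = Q x + c = (-6, 2)
Constraint values g_i(x) = a_i^T x - b_i:
  g_1((-1, -1)) = 0
  g_2((-1, -1)) = -1
Stationarity residual: grad f(x) + sum_i lambda_i a_i = (0, 0)
  -> stationarity OK
Primal feasibility (all g_i <= 0): OK
Dual feasibility (all lambda_i >= 0): FAILS
Complementary slackness (lambda_i * g_i(x) = 0 for all i): OK

Verdict: the first failing condition is dual_feasibility -> dual.

dual


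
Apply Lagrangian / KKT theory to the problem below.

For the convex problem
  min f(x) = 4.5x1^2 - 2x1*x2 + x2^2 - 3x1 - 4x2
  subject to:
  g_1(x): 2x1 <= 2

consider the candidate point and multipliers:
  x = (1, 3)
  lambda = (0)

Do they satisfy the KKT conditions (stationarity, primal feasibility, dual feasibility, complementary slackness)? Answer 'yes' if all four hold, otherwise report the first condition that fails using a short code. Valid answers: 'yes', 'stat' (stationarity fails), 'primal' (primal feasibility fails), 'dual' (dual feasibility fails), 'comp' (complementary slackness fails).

Gradient of f: grad f(x) = Q x + c = (0, 0)
Constraint values g_i(x) = a_i^T x - b_i:
  g_1((1, 3)) = 0
Stationarity residual: grad f(x) + sum_i lambda_i a_i = (0, 0)
  -> stationarity OK
Primal feasibility (all g_i <= 0): OK
Dual feasibility (all lambda_i >= 0): OK
Complementary slackness (lambda_i * g_i(x) = 0 for all i): OK

Verdict: yes, KKT holds.

yes


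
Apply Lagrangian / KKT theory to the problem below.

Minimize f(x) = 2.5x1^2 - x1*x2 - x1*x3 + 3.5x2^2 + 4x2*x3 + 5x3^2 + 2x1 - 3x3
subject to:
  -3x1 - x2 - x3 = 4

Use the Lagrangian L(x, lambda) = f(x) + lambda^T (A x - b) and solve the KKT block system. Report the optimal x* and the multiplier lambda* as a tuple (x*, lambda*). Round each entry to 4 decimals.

Form the Lagrangian:
  L(x, lambda) = (1/2) x^T Q x + c^T x + lambda^T (A x - b)
Stationarity (grad_x L = 0): Q x + c + A^T lambda = 0.
Primal feasibility: A x = b.

This gives the KKT block system:
  [ Q   A^T ] [ x     ]   [-c ]
  [ A    0  ] [ lambda ] = [ b ]

Solving the linear system:
  x*      = (-1.2462, -0.5077, 0.2462)
  lambda* = (-1.3231)
  f(x*)   = 1.0308

x* = (-1.2462, -0.5077, 0.2462), lambda* = (-1.3231)


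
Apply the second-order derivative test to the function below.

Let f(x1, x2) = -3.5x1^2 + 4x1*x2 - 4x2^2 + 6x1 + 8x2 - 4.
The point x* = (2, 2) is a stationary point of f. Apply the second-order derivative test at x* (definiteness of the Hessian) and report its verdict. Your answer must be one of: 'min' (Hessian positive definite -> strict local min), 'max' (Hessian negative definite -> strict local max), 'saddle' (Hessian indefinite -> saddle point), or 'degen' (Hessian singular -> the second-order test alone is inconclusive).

Compute the Hessian H = grad^2 f:
  H = [[-7, 4], [4, -8]]
Verify stationarity: grad f(x*) = H x* + g = (0, 0).
Eigenvalues of H: -11.5311, -3.4689.
Both eigenvalues < 0, so H is negative definite -> x* is a strict local max.

max


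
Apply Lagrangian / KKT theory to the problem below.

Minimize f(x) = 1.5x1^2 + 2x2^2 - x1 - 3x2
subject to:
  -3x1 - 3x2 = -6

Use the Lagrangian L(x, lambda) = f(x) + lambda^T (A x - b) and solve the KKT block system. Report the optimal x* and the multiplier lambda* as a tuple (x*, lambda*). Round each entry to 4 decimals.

Form the Lagrangian:
  L(x, lambda) = (1/2) x^T Q x + c^T x + lambda^T (A x - b)
Stationarity (grad_x L = 0): Q x + c + A^T lambda = 0.
Primal feasibility: A x = b.

This gives the KKT block system:
  [ Q   A^T ] [ x     ]   [-c ]
  [ A    0  ] [ lambda ] = [ b ]

Solving the linear system:
  x*      = (0.8571, 1.1429)
  lambda* = (0.5238)
  f(x*)   = -0.5714

x* = (0.8571, 1.1429), lambda* = (0.5238)


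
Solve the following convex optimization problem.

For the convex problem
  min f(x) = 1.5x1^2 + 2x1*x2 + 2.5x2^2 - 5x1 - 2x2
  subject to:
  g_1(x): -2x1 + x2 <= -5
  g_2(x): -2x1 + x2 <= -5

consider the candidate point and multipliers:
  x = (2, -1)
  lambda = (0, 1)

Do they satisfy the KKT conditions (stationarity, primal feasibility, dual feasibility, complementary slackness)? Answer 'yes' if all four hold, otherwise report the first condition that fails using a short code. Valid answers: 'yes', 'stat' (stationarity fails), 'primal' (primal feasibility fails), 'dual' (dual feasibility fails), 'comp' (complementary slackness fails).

Gradient of f: grad f(x) = Q x + c = (-1, -3)
Constraint values g_i(x) = a_i^T x - b_i:
  g_1((2, -1)) = 0
  g_2((2, -1)) = 0
Stationarity residual: grad f(x) + sum_i lambda_i a_i = (-3, -2)
  -> stationarity FAILS
Primal feasibility (all g_i <= 0): OK
Dual feasibility (all lambda_i >= 0): OK
Complementary slackness (lambda_i * g_i(x) = 0 for all i): OK

Verdict: the first failing condition is stationarity -> stat.

stat


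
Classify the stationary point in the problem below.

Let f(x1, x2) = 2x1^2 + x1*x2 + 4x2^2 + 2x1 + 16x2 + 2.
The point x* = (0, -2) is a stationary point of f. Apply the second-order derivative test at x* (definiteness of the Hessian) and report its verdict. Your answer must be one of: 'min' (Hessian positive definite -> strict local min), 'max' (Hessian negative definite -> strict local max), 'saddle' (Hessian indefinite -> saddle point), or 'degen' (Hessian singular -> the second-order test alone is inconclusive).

Compute the Hessian H = grad^2 f:
  H = [[4, 1], [1, 8]]
Verify stationarity: grad f(x*) = H x* + g = (0, 0).
Eigenvalues of H: 3.7639, 8.2361.
Both eigenvalues > 0, so H is positive definite -> x* is a strict local min.

min


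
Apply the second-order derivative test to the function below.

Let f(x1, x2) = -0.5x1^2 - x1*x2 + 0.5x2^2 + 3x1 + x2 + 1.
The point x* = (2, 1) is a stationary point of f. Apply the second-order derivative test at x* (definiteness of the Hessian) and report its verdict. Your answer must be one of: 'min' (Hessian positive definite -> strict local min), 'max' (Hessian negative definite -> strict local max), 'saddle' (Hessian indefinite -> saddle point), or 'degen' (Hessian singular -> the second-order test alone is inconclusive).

Compute the Hessian H = grad^2 f:
  H = [[-1, -1], [-1, 1]]
Verify stationarity: grad f(x*) = H x* + g = (0, 0).
Eigenvalues of H: -1.4142, 1.4142.
Eigenvalues have mixed signs, so H is indefinite -> x* is a saddle point.

saddle
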